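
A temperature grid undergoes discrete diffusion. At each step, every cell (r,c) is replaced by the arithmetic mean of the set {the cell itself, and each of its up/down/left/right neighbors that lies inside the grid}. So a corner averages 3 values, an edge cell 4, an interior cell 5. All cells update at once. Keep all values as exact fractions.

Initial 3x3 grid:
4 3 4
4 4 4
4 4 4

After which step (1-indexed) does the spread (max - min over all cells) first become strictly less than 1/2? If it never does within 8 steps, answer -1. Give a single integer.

Answer: 1

Derivation:
Step 1: max=4, min=11/3, spread=1/3
  -> spread < 1/2 first at step 1
Step 2: max=4, min=893/240, spread=67/240
Step 3: max=793/200, min=8203/2160, spread=1807/10800
Step 4: max=21239/5400, min=3298037/864000, spread=33401/288000
Step 5: max=2116609/540000, min=29874067/7776000, spread=3025513/38880000
Step 6: max=112444051/28800000, min=11976673133/3110400000, spread=53531/995328
Step 7: max=30312883949/7776000000, min=720463074151/186624000000, spread=450953/11943936
Step 8: max=3631471389481/933120000000, min=43280856439397/11197440000000, spread=3799043/143327232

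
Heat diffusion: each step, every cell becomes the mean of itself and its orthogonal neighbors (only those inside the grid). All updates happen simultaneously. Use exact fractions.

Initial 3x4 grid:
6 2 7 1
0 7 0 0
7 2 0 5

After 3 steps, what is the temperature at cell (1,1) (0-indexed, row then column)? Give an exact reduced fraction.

Step 1: cell (1,1) = 11/5
Step 2: cell (1,1) = 39/10
Step 3: cell (1,1) = 3653/1200
Full grid after step 3:
  487/135 2677/720 493/180 2789/1080
  2791/720 3653/1200 3391/1200 2941/1440
  2389/720 1583/480 3269/1440 4573/2160

Answer: 3653/1200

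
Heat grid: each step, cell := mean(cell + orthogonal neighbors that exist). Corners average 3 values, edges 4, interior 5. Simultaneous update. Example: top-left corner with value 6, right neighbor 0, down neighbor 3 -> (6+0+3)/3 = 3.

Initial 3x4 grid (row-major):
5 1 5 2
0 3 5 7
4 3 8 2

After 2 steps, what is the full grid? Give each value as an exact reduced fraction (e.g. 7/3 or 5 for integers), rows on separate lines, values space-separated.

Answer: 17/6 223/80 1021/240 143/36
73/30 19/5 79/20 299/60
59/18 103/30 76/15 85/18

Derivation:
After step 1:
  2 7/2 13/4 14/3
  3 12/5 28/5 4
  7/3 9/2 9/2 17/3
After step 2:
  17/6 223/80 1021/240 143/36
  73/30 19/5 79/20 299/60
  59/18 103/30 76/15 85/18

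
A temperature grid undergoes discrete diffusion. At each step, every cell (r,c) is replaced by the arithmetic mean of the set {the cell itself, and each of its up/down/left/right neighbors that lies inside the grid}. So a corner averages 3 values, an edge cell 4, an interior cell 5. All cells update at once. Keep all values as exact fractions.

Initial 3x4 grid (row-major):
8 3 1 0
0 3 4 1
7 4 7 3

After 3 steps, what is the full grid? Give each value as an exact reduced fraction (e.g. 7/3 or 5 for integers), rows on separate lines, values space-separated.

After step 1:
  11/3 15/4 2 2/3
  9/2 14/5 16/5 2
  11/3 21/4 9/2 11/3
After step 2:
  143/36 733/240 577/240 14/9
  439/120 39/10 29/10 143/60
  161/36 973/240 997/240 61/18
After step 3:
  7693/2160 4799/1440 3569/1440 4567/2160
  5761/1440 527/150 1889/600 1841/720
  8773/2160 5969/1440 5219/1440 7147/2160

Answer: 7693/2160 4799/1440 3569/1440 4567/2160
5761/1440 527/150 1889/600 1841/720
8773/2160 5969/1440 5219/1440 7147/2160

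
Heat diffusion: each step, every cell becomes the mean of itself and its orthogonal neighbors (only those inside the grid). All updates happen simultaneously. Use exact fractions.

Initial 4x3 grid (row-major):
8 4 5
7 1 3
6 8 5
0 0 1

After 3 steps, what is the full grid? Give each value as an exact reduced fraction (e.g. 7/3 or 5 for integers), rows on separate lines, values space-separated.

After step 1:
  19/3 9/2 4
  11/2 23/5 7/2
  21/4 4 17/4
  2 9/4 2
After step 2:
  49/9 583/120 4
  1301/240 221/50 327/80
  67/16 407/100 55/16
  19/6 41/16 17/6
After step 3:
  11321/2160 33701/7200 3107/720
  35051/7200 6857/1500 3189/800
  3369/800 7471/2000 8657/2400
  119/36 5053/1600 53/18

Answer: 11321/2160 33701/7200 3107/720
35051/7200 6857/1500 3189/800
3369/800 7471/2000 8657/2400
119/36 5053/1600 53/18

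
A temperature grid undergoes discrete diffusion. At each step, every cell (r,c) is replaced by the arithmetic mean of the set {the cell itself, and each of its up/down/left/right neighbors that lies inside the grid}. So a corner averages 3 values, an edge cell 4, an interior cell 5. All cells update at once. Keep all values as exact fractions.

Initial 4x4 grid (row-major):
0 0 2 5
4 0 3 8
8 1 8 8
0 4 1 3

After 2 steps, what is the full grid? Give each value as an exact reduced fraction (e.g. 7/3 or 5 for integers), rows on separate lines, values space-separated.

Answer: 29/18 89/60 61/20 9/2
551/240 27/10 37/10 439/80
289/80 59/20 467/100 419/80
35/12 137/40 137/40 59/12

Derivation:
After step 1:
  4/3 1/2 5/2 5
  3 8/5 21/5 6
  13/4 21/5 21/5 27/4
  4 3/2 4 4
After step 2:
  29/18 89/60 61/20 9/2
  551/240 27/10 37/10 439/80
  289/80 59/20 467/100 419/80
  35/12 137/40 137/40 59/12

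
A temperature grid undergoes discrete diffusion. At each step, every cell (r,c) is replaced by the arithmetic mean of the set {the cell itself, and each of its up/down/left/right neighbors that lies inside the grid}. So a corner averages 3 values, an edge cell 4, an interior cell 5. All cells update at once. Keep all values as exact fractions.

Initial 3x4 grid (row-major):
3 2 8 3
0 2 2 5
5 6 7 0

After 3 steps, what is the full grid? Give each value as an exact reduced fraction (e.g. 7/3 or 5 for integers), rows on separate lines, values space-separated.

Answer: 364/135 6133/1800 13141/3600 2237/540
22697/7200 19541/6000 24101/6000 26777/7200
7189/2160 27907/7200 8969/2400 319/80

Derivation:
After step 1:
  5/3 15/4 15/4 16/3
  5/2 12/5 24/5 5/2
  11/3 5 15/4 4
After step 2:
  95/36 347/120 529/120 139/36
  307/120 369/100 86/25 499/120
  67/18 889/240 351/80 41/12
After step 3:
  364/135 6133/1800 13141/3600 2237/540
  22697/7200 19541/6000 24101/6000 26777/7200
  7189/2160 27907/7200 8969/2400 319/80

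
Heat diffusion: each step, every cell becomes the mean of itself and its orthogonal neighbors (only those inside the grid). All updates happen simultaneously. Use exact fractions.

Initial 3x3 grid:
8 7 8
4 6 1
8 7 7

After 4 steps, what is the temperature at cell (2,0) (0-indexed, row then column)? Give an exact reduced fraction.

Step 1: cell (2,0) = 19/3
Step 2: cell (2,0) = 119/18
Step 3: cell (2,0) = 1331/216
Step 4: cell (2,0) = 16151/2592
Full grid after step 4:
  32617/5184 208027/34560 30769/5184
  106541/17280 29243/4800 99601/17280
  16151/2592 6421/1080 5065/864

Answer: 16151/2592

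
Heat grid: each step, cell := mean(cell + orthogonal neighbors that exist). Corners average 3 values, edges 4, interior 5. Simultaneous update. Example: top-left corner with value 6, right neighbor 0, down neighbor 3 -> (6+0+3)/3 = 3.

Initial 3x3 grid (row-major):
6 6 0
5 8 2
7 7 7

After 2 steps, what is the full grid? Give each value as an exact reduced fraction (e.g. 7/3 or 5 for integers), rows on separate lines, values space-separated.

Answer: 103/18 71/15 143/36
241/40 143/25 357/80
241/36 1471/240 101/18

Derivation:
After step 1:
  17/3 5 8/3
  13/2 28/5 17/4
  19/3 29/4 16/3
After step 2:
  103/18 71/15 143/36
  241/40 143/25 357/80
  241/36 1471/240 101/18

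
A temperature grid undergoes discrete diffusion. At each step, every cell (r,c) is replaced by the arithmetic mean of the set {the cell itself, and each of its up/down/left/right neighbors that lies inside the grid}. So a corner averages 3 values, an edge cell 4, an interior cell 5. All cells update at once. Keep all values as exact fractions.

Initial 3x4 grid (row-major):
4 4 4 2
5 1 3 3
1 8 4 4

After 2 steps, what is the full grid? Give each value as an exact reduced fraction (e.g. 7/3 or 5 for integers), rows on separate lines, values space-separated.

Answer: 31/9 451/120 25/8 37/12
319/80 167/50 91/25 19/6
131/36 1027/240 179/48 137/36

Derivation:
After step 1:
  13/3 13/4 13/4 3
  11/4 21/5 3 3
  14/3 7/2 19/4 11/3
After step 2:
  31/9 451/120 25/8 37/12
  319/80 167/50 91/25 19/6
  131/36 1027/240 179/48 137/36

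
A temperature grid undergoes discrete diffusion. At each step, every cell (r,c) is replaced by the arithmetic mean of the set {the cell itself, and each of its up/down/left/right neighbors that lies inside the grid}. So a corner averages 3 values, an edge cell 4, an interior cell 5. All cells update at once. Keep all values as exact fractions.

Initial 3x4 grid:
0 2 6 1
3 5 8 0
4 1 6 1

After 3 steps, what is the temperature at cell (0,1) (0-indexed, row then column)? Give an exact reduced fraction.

Step 1: cell (0,1) = 13/4
Step 2: cell (0,1) = 389/120
Step 3: cell (0,1) = 12059/3600
Full grid after step 3:
  3119/1080 12059/3600 12499/3600 88/27
  11209/3600 10417/3000 5491/1500 23263/7200
  433/135 6517/1800 6437/1800 707/216

Answer: 12059/3600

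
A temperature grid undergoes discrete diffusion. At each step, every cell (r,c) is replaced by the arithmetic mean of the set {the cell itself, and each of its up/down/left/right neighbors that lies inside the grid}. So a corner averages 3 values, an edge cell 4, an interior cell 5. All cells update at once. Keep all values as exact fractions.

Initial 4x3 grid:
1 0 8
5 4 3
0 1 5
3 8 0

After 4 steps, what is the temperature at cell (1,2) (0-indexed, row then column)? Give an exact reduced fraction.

Step 1: cell (1,2) = 5
Step 2: cell (1,2) = 811/240
Step 3: cell (1,2) = 26167/7200
Step 4: cell (1,2) = 716419/216000
Full grid after step 4:
  124343/43200 2626891/864000 442829/129600
  200473/72000 1146989/360000 716419/216000
  654319/216000 92647/30000 743819/216000
  196807/64800 237793/72000 215207/64800

Answer: 716419/216000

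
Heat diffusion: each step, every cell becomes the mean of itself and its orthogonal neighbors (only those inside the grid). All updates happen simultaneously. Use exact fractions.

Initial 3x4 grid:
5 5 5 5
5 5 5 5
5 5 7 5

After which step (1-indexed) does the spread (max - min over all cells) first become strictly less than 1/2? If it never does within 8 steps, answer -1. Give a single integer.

Step 1: max=17/3, min=5, spread=2/3
Step 2: max=331/60, min=5, spread=31/60
Step 3: max=2911/540, min=5, spread=211/540
  -> spread < 1/2 first at step 3
Step 4: max=286897/54000, min=4547/900, spread=14077/54000
Step 5: max=2570407/486000, min=273683/54000, spread=5363/24300
Step 6: max=76640809/14580000, min=152869/30000, spread=93859/583200
Step 7: max=4584274481/874800000, min=248336467/48600000, spread=4568723/34992000
Step 8: max=274220435629/52488000000, min=7471618889/1458000000, spread=8387449/83980800

Answer: 3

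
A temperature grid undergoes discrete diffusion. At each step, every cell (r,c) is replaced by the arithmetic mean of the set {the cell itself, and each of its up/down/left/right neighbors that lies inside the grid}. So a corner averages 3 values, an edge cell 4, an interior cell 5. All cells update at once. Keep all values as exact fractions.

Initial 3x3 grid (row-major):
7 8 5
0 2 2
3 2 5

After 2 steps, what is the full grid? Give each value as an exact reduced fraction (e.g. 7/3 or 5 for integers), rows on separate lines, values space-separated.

Answer: 9/2 183/40 14/3
187/60 89/25 143/40
23/9 157/60 19/6

Derivation:
After step 1:
  5 11/2 5
  3 14/5 7/2
  5/3 3 3
After step 2:
  9/2 183/40 14/3
  187/60 89/25 143/40
  23/9 157/60 19/6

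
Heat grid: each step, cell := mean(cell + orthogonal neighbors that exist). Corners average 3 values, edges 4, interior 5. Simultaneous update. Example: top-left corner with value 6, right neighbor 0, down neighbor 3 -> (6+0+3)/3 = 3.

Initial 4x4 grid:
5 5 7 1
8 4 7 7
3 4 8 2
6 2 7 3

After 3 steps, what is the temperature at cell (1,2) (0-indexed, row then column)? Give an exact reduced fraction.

Step 1: cell (1,2) = 33/5
Step 2: cell (1,2) = 541/100
Step 3: cell (1,2) = 5339/1000
Full grid after step 3:
  1961/360 13003/2400 4217/800 617/120
  12443/2400 5349/1000 5339/1000 4017/800
  35329/7200 7387/1500 633/125 11923/2400
  607/135 33979/7200 11513/2400 853/180

Answer: 5339/1000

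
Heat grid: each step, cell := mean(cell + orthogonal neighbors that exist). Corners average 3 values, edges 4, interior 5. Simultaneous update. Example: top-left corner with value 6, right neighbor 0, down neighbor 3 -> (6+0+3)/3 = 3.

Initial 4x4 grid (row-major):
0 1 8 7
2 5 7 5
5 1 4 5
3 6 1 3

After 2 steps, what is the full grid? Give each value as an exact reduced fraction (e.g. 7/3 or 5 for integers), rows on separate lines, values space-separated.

Answer: 5/2 269/80 1303/240 221/36
199/80 197/50 487/100 1363/240
877/240 33/10 427/100 337/80
61/18 907/240 257/80 43/12

Derivation:
After step 1:
  1 7/2 23/4 20/3
  3 16/5 29/5 6
  11/4 21/5 18/5 17/4
  14/3 11/4 7/2 3
After step 2:
  5/2 269/80 1303/240 221/36
  199/80 197/50 487/100 1363/240
  877/240 33/10 427/100 337/80
  61/18 907/240 257/80 43/12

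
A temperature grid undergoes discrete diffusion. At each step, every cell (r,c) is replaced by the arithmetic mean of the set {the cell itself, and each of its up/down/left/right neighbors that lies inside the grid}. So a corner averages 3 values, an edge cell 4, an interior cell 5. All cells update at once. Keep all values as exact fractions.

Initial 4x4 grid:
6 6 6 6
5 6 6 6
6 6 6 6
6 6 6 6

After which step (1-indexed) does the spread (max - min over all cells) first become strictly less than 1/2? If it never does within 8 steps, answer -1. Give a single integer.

Step 1: max=6, min=17/3, spread=1/3
  -> spread < 1/2 first at step 1
Step 2: max=6, min=689/120, spread=31/120
Step 3: max=6, min=6269/1080, spread=211/1080
Step 4: max=6, min=631157/108000, spread=16843/108000
Step 5: max=53921/9000, min=5693357/972000, spread=130111/972000
Step 6: max=3232841/540000, min=171317633/29160000, spread=3255781/29160000
Step 7: max=3228893/540000, min=5148446309/874800000, spread=82360351/874800000
Step 8: max=580693559/97200000, min=154712683109/26244000000, spread=2074577821/26244000000

Answer: 1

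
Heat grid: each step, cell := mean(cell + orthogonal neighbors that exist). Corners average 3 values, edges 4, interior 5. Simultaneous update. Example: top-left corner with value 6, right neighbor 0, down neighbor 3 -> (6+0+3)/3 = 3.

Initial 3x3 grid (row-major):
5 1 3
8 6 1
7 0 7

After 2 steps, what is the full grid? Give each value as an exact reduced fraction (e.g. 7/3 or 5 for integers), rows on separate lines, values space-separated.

Answer: 179/36 797/240 29/9
581/120 227/50 707/240
11/2 119/30 143/36

Derivation:
After step 1:
  14/3 15/4 5/3
  13/2 16/5 17/4
  5 5 8/3
After step 2:
  179/36 797/240 29/9
  581/120 227/50 707/240
  11/2 119/30 143/36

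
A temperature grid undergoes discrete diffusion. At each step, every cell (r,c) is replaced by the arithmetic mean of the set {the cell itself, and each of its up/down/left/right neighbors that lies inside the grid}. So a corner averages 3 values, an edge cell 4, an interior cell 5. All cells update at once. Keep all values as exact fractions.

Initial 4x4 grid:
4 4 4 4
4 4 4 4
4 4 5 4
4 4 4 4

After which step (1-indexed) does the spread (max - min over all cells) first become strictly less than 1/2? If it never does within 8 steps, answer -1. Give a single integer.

Step 1: max=17/4, min=4, spread=1/4
  -> spread < 1/2 first at step 1
Step 2: max=211/50, min=4, spread=11/50
Step 3: max=9967/2400, min=4, spread=367/2400
Step 4: max=44771/10800, min=2413/600, spread=1337/10800
Step 5: max=1337669/324000, min=72469/18000, spread=33227/324000
Step 6: max=40094327/9720000, min=436049/108000, spread=849917/9720000
Step 7: max=1200114347/291600000, min=6548533/1620000, spread=21378407/291600000
Step 8: max=35958462371/8748000000, min=1967688343/486000000, spread=540072197/8748000000

Answer: 1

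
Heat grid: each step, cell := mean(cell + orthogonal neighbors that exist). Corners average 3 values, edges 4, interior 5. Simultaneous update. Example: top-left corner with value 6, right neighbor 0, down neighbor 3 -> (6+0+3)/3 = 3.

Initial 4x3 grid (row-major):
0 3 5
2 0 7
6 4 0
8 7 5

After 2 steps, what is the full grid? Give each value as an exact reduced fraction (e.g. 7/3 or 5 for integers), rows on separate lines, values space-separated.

Answer: 17/9 89/30 10/3
89/30 68/25 19/5
87/20 108/25 18/5
6 51/10 14/3

Derivation:
After step 1:
  5/3 2 5
  2 16/5 3
  5 17/5 4
  7 6 4
After step 2:
  17/9 89/30 10/3
  89/30 68/25 19/5
  87/20 108/25 18/5
  6 51/10 14/3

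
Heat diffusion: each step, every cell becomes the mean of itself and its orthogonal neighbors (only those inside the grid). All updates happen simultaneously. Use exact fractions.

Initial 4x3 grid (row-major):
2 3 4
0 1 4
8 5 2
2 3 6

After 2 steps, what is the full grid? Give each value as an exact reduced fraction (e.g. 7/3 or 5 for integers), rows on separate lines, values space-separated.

Answer: 83/36 313/120 107/36
323/120 72/25 199/60
439/120 92/25 217/60
145/36 79/20 143/36

Derivation:
After step 1:
  5/3 5/2 11/3
  11/4 13/5 11/4
  15/4 19/5 17/4
  13/3 4 11/3
After step 2:
  83/36 313/120 107/36
  323/120 72/25 199/60
  439/120 92/25 217/60
  145/36 79/20 143/36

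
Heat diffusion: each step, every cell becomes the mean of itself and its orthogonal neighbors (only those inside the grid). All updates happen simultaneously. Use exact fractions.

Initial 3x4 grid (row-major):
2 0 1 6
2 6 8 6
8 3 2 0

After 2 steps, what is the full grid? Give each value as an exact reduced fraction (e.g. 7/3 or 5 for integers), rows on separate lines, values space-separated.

Answer: 97/36 167/60 56/15 157/36
419/120 199/50 102/25 83/20
163/36 121/30 229/60 131/36

Derivation:
After step 1:
  4/3 9/4 15/4 13/3
  9/2 19/5 23/5 5
  13/3 19/4 13/4 8/3
After step 2:
  97/36 167/60 56/15 157/36
  419/120 199/50 102/25 83/20
  163/36 121/30 229/60 131/36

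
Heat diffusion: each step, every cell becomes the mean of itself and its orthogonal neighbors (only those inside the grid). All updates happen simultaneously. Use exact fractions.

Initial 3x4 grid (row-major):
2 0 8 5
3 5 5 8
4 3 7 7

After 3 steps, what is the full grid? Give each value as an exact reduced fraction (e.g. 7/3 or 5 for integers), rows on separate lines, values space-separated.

Answer: 6607/2160 28933/7200 11921/2400 727/120
8471/2400 1997/500 33449/6000 87421/14400
7907/2160 33233/7200 39263/7200 6913/1080

Derivation:
After step 1:
  5/3 15/4 9/2 7
  7/2 16/5 33/5 25/4
  10/3 19/4 11/2 22/3
After step 2:
  107/36 787/240 437/80 71/12
  117/40 109/25 521/100 1631/240
  139/36 1007/240 1451/240 229/36
After step 3:
  6607/2160 28933/7200 11921/2400 727/120
  8471/2400 1997/500 33449/6000 87421/14400
  7907/2160 33233/7200 39263/7200 6913/1080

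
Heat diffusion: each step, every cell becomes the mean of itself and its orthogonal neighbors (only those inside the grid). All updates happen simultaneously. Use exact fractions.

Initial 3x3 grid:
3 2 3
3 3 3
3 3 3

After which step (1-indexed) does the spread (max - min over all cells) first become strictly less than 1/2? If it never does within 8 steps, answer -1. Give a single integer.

Answer: 1

Derivation:
Step 1: max=3, min=8/3, spread=1/3
  -> spread < 1/2 first at step 1
Step 2: max=3, min=653/240, spread=67/240
Step 3: max=593/200, min=6043/2160, spread=1807/10800
Step 4: max=15839/5400, min=2434037/864000, spread=33401/288000
Step 5: max=1576609/540000, min=22098067/7776000, spread=3025513/38880000
Step 6: max=83644051/28800000, min=8866273133/3110400000, spread=53531/995328
Step 7: max=22536883949/7776000000, min=533839074151/186624000000, spread=450953/11943936
Step 8: max=2698351389481/933120000000, min=32083416439397/11197440000000, spread=3799043/143327232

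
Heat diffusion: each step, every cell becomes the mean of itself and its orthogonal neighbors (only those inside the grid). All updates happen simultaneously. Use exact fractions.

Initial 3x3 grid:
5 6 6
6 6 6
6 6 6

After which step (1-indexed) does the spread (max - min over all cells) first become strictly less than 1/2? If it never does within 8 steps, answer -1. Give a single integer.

Step 1: max=6, min=17/3, spread=1/3
  -> spread < 1/2 first at step 1
Step 2: max=6, min=103/18, spread=5/18
Step 3: max=6, min=1255/216, spread=41/216
Step 4: max=2149/360, min=75629/12960, spread=347/2592
Step 5: max=21443/3600, min=4558663/777600, spread=2921/31104
Step 6: max=2566517/432000, min=274107461/46656000, spread=24611/373248
Step 7: max=57663259/9720000, min=16477437967/2799360000, spread=207329/4478976
Step 8: max=3071598401/518400000, min=989739647549/167961600000, spread=1746635/53747712

Answer: 1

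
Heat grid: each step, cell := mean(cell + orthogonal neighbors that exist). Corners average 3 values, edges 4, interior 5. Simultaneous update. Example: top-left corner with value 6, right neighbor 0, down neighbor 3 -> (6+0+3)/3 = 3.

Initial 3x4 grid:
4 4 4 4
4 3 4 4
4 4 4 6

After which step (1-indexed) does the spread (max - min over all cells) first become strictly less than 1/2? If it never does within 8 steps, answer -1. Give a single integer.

Answer: 3

Derivation:
Step 1: max=14/3, min=15/4, spread=11/12
Step 2: max=41/9, min=377/100, spread=707/900
Step 3: max=9343/2160, min=18389/4800, spread=21359/43200
  -> spread < 1/2 first at step 3
Step 4: max=138383/32400, min=166249/43200, spread=10957/25920
Step 5: max=16313309/3888000, min=10066781/2592000, spread=97051/311040
Step 6: max=971309281/233280000, min=606155179/155520000, spread=4966121/18662400
Step 7: max=57814199579/13996800000, min=36593499761/9331200000, spread=46783199/223948800
Step 8: max=3452055854761/839808000000, min=2204340989299/559872000000, spread=2328709933/13436928000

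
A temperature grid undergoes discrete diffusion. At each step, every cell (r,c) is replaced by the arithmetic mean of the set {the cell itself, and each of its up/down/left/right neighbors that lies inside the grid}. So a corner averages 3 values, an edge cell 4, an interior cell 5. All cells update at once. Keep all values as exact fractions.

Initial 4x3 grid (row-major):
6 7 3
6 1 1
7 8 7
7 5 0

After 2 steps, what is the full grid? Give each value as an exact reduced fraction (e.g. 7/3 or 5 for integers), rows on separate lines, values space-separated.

After step 1:
  19/3 17/4 11/3
  5 23/5 3
  7 28/5 4
  19/3 5 4
After step 2:
  187/36 377/80 131/36
  86/15 449/100 229/60
  359/60 131/25 83/20
  55/9 157/30 13/3

Answer: 187/36 377/80 131/36
86/15 449/100 229/60
359/60 131/25 83/20
55/9 157/30 13/3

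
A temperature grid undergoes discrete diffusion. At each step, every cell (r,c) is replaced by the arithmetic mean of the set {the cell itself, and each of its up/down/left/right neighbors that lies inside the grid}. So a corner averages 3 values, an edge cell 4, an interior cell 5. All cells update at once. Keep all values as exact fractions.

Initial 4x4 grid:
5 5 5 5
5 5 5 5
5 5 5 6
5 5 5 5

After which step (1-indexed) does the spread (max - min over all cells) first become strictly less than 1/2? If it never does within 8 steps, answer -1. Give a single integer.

Answer: 1

Derivation:
Step 1: max=16/3, min=5, spread=1/3
  -> spread < 1/2 first at step 1
Step 2: max=631/120, min=5, spread=31/120
Step 3: max=5611/1080, min=5, spread=211/1080
Step 4: max=556843/108000, min=5, spread=16843/108000
Step 5: max=4998643/972000, min=45079/9000, spread=130111/972000
Step 6: max=149442367/29160000, min=2707159/540000, spread=3255781/29160000
Step 7: max=4474353691/874800000, min=2711107/540000, spread=82360351/874800000
Step 8: max=133971316891/26244000000, min=488506441/97200000, spread=2074577821/26244000000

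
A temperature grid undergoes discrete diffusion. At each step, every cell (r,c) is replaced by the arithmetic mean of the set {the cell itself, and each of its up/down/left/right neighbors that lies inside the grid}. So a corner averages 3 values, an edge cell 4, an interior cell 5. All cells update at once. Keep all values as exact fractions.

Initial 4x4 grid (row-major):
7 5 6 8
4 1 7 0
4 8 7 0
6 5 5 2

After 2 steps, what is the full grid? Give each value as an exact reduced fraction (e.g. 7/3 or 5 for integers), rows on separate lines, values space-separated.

Answer: 169/36 259/48 1207/240 179/36
119/24 459/100 497/100 223/60
39/8 269/50 108/25 103/30
11/2 83/16 1109/240 28/9

Derivation:
After step 1:
  16/3 19/4 13/2 14/3
  4 5 21/5 15/4
  11/2 5 27/5 9/4
  5 6 19/4 7/3
After step 2:
  169/36 259/48 1207/240 179/36
  119/24 459/100 497/100 223/60
  39/8 269/50 108/25 103/30
  11/2 83/16 1109/240 28/9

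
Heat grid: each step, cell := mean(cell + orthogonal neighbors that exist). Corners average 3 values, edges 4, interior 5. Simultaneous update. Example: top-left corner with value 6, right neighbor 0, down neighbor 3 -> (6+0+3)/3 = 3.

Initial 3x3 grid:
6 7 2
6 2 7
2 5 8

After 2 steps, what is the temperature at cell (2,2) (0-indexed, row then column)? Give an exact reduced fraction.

Step 1: cell (2,2) = 20/3
Step 2: cell (2,2) = 47/9
Full grid after step 2:
  175/36 1279/240 43/9
  301/60 453/100 443/80
  151/36 413/80 47/9

Answer: 47/9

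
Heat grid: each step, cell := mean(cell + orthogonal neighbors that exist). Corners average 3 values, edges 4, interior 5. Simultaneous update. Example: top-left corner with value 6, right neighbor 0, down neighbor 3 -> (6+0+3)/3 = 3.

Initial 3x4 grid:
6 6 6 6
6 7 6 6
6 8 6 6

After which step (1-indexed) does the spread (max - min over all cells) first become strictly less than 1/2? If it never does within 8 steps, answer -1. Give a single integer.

Step 1: max=27/4, min=6, spread=3/4
Step 2: max=1591/240, min=6, spread=151/240
Step 3: max=7043/1080, min=1453/240, spread=1009/2160
  -> spread < 1/2 first at step 3
Step 4: max=837581/129600, min=43967/7200, spread=1847/5184
Step 5: max=49976809/7776000, min=221089/36000, spread=444317/1555200
Step 6: max=2983668911/466560000, min=79988951/12960000, spread=4162667/18662400
Step 7: max=178384520749/27993600000, min=4816424909/777600000, spread=199728961/1119744000
Step 8: max=10671798169991/1679616000000, min=32203565059/5184000000, spread=1902744727/13436928000

Answer: 3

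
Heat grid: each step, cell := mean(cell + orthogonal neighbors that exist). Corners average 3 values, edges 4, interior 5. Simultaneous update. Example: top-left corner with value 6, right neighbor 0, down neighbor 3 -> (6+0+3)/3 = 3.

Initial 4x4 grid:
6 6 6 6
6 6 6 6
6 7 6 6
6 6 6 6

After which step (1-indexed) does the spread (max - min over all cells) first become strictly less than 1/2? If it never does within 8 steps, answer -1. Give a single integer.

Answer: 1

Derivation:
Step 1: max=25/4, min=6, spread=1/4
  -> spread < 1/2 first at step 1
Step 2: max=311/50, min=6, spread=11/50
Step 3: max=14767/2400, min=6, spread=367/2400
Step 4: max=66371/10800, min=3613/600, spread=1337/10800
Step 5: max=1985669/324000, min=108469/18000, spread=33227/324000
Step 6: max=59534327/9720000, min=652049/108000, spread=849917/9720000
Step 7: max=1783314347/291600000, min=9788533/1620000, spread=21378407/291600000
Step 8: max=53454462371/8748000000, min=2939688343/486000000, spread=540072197/8748000000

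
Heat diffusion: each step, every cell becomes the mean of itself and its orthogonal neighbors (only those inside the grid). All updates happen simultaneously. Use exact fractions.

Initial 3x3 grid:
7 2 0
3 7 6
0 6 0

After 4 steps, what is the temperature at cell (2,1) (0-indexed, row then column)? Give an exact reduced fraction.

Step 1: cell (2,1) = 13/4
Step 2: cell (2,1) = 301/80
Step 3: cell (2,1) = 5869/1600
Step 4: cell (2,1) = 1074229/288000
Full grid after step 4:
  167837/43200 411539/108000 475511/129600
  371243/96000 1352219/360000 3177187/864000
  27127/7200 1074229/288000 78581/21600

Answer: 1074229/288000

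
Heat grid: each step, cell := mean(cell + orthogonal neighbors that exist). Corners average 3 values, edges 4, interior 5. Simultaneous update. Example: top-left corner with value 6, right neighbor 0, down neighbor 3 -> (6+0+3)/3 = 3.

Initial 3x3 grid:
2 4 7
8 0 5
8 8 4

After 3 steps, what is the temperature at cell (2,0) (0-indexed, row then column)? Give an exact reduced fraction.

Answer: 415/72

Derivation:
Step 1: cell (2,0) = 8
Step 2: cell (2,0) = 35/6
Step 3: cell (2,0) = 415/72
Full grid after step 3:
  2051/432 4139/960 1981/432
  7151/1440 6089/1200 553/120
  415/72 1889/360 569/108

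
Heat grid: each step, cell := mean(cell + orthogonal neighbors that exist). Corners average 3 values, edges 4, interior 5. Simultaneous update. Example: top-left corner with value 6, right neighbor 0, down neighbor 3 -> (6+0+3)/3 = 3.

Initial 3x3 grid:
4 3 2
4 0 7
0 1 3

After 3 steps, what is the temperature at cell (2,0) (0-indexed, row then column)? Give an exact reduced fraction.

Step 1: cell (2,0) = 5/3
Step 2: cell (2,0) = 14/9
Step 3: cell (2,0) = 233/108
Full grid after step 3:
  1217/432 1613/576 467/144
  325/144 221/80 407/144
  233/108 313/144 299/108

Answer: 233/108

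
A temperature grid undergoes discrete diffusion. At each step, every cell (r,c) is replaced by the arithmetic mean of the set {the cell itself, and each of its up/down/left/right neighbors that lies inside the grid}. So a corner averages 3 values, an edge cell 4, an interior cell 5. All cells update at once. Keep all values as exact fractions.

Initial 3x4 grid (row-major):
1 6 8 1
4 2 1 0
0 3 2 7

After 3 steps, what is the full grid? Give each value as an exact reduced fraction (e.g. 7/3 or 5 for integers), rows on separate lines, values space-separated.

After step 1:
  11/3 17/4 4 3
  7/4 16/5 13/5 9/4
  7/3 7/4 13/4 3
After step 2:
  29/9 907/240 277/80 37/12
  219/80 271/100 153/50 217/80
  35/18 79/30 53/20 17/6
After step 3:
  1753/540 23713/7200 2677/800 1111/360
  12737/4800 373/125 2919/1000 14027/4800
  5267/2160 559/225 3353/1200 1967/720

Answer: 1753/540 23713/7200 2677/800 1111/360
12737/4800 373/125 2919/1000 14027/4800
5267/2160 559/225 3353/1200 1967/720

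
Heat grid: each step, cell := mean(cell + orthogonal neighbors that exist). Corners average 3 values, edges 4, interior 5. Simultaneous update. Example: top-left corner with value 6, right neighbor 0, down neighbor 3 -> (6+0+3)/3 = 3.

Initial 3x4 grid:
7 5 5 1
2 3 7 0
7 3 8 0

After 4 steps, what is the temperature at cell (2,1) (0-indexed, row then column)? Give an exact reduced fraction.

Step 1: cell (2,1) = 21/4
Step 2: cell (2,1) = 71/16
Step 3: cell (2,1) = 10847/2400
Step 4: cell (2,1) = 103903/24000
Full grid after step 4:
  592997/129600 467501/108000 139727/36000 36761/10800
  3906253/864000 1585517/360000 692821/180000 740017/216000
  65483/14400 103903/24000 850987/216000 225691/64800

Answer: 103903/24000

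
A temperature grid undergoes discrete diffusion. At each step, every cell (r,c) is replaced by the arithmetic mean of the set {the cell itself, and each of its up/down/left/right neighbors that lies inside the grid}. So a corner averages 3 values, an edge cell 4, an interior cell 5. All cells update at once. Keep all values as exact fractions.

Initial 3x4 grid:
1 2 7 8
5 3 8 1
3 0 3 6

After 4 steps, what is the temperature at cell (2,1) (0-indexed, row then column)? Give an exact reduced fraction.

Answer: 74383/21600

Derivation:
Step 1: cell (2,1) = 9/4
Step 2: cell (2,1) = 383/120
Step 3: cell (2,1) = 571/180
Step 4: cell (2,1) = 74383/21600
Full grid after step 4:
  21661/6480 83983/21600 96881/21600 128609/25920
  138931/43200 16019/4500 312439/72000 800093/172800
  19621/6480 74383/21600 84581/21600 113969/25920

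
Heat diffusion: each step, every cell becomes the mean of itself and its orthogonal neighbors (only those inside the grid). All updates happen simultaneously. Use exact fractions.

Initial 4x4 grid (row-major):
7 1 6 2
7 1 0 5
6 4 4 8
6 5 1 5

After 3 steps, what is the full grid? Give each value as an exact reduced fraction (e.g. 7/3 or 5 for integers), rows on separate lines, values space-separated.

After step 1:
  5 15/4 9/4 13/3
  21/4 13/5 16/5 15/4
  23/4 4 17/5 11/2
  17/3 4 15/4 14/3
After step 2:
  14/3 17/5 203/60 31/9
  93/20 94/25 76/25 1007/240
  31/6 79/20 397/100 1039/240
  185/36 209/48 949/240 167/36
After step 3:
  763/180 1521/400 11941/3600 7937/2160
  5473/1200 94/25 22019/6000 27017/7200
  3403/720 25441/6000 5773/1500 30841/7200
  2111/432 6263/1440 30451/7200 1163/270

Answer: 763/180 1521/400 11941/3600 7937/2160
5473/1200 94/25 22019/6000 27017/7200
3403/720 25441/6000 5773/1500 30841/7200
2111/432 6263/1440 30451/7200 1163/270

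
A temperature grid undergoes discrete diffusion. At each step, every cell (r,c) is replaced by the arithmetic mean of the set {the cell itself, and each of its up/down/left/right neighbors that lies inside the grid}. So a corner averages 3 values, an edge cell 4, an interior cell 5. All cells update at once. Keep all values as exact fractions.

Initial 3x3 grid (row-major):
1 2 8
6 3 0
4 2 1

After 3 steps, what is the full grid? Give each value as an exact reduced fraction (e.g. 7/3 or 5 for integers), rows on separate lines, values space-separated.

Answer: 583/180 22931/7200 3193/1080
7777/2400 8647/3000 9853/3600
137/45 2209/800 287/120

Derivation:
After step 1:
  3 7/2 10/3
  7/2 13/5 3
  4 5/2 1
After step 2:
  10/3 373/120 59/18
  131/40 151/50 149/60
  10/3 101/40 13/6
After step 3:
  583/180 22931/7200 3193/1080
  7777/2400 8647/3000 9853/3600
  137/45 2209/800 287/120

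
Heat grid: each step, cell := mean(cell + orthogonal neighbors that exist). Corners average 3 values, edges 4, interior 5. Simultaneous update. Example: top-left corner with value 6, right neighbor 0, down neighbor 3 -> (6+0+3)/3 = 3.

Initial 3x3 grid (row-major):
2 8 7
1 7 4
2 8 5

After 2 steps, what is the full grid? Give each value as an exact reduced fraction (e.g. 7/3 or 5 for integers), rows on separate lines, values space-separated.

Answer: 38/9 27/5 217/36
239/60 517/100 467/80
73/18 613/120 203/36

Derivation:
After step 1:
  11/3 6 19/3
  3 28/5 23/4
  11/3 11/2 17/3
After step 2:
  38/9 27/5 217/36
  239/60 517/100 467/80
  73/18 613/120 203/36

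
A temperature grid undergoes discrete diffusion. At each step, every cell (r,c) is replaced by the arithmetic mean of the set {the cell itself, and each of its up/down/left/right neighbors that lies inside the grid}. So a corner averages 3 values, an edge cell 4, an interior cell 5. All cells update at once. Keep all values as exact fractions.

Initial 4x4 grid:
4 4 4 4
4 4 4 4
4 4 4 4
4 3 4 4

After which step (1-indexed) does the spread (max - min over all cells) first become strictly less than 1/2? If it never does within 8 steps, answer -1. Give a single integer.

Answer: 1

Derivation:
Step 1: max=4, min=11/3, spread=1/3
  -> spread < 1/2 first at step 1
Step 2: max=4, min=449/120, spread=31/120
Step 3: max=4, min=4109/1080, spread=211/1080
Step 4: max=4, min=415157/108000, spread=16843/108000
Step 5: max=35921/9000, min=3749357/972000, spread=130111/972000
Step 6: max=2152841/540000, min=112997633/29160000, spread=3255781/29160000
Step 7: max=2148893/540000, min=3398846309/874800000, spread=82360351/874800000
Step 8: max=386293559/97200000, min=102224683109/26244000000, spread=2074577821/26244000000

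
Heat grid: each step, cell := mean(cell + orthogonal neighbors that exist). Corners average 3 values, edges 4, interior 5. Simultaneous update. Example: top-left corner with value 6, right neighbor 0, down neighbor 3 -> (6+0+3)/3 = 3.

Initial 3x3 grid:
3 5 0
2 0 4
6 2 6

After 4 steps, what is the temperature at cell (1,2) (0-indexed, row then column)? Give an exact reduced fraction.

Answer: 141983/48000

Derivation:
Step 1: cell (1,2) = 5/2
Step 2: cell (1,2) = 121/40
Step 3: cell (1,2) = 6917/2400
Step 4: cell (1,2) = 141983/48000
Full grid after step 4:
  360757/129600 150809/54000 59647/21600
  2558569/864000 1045403/360000 141983/48000
  398107/129600 1352347/432000 463/150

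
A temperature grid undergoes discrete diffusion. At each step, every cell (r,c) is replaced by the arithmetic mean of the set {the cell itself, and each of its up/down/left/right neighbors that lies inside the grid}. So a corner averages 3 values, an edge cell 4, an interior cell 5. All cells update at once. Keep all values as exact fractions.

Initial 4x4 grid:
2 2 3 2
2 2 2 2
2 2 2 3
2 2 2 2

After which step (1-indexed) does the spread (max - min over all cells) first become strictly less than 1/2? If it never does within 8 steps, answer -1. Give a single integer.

Answer: 1

Derivation:
Step 1: max=7/3, min=2, spread=1/3
  -> spread < 1/2 first at step 1
Step 2: max=41/18, min=2, spread=5/18
Step 3: max=1223/540, min=2, spread=143/540
Step 4: max=36281/16200, min=454/225, spread=3593/16200
Step 5: max=215929/97200, min=54869/27000, spread=92003/486000
Step 6: max=32154857/14580000, min=69067/33750, spread=2317913/14580000
Step 7: max=958958273/437400000, min=16007/7776, spread=58564523/437400000
Step 8: max=28625526581/13122000000, min=754138993/364500000, spread=1476522833/13122000000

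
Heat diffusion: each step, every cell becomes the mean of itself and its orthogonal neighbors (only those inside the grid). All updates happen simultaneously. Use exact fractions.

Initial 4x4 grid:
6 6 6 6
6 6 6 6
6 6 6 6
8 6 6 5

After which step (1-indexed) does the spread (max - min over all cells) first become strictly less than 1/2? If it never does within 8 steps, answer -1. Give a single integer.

Answer: 4

Derivation:
Step 1: max=20/3, min=17/3, spread=1
Step 2: max=59/9, min=103/18, spread=5/6
Step 3: max=2747/432, min=158/27, spread=73/144
Step 4: max=81617/12960, min=4769/810, spread=1771/4320
  -> spread < 1/2 first at step 4
Step 5: max=2421971/388800, min=7682861/1296000, spread=1171127/3888000
Step 6: max=72241229/11664000, min=231572237/38880000, spread=27695579/116640000
Step 7: max=2155856747/349920000, min=6964434629/1166400000, spread=665263583/3499200000
Step 8: max=64449740717/10497600000, min=69764580623/11664000000, spread=16616181563/104976000000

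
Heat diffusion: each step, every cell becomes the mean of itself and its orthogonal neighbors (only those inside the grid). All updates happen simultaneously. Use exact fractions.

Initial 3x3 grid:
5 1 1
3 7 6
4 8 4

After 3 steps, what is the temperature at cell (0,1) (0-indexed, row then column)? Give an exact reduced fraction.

Step 1: cell (0,1) = 7/2
Step 2: cell (0,1) = 85/24
Step 3: cell (0,1) = 5597/1440
Full grid after step 3:
  563/144 5597/1440 419/108
  4333/960 2719/600 6557/1440
  361/72 4973/960 739/144

Answer: 5597/1440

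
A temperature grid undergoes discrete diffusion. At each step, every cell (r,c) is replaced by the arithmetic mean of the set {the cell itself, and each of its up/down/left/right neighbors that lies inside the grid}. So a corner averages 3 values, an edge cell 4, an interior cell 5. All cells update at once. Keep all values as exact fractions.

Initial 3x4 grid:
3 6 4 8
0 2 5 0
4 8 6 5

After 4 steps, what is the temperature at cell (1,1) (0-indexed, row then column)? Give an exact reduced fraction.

Step 1: cell (1,1) = 21/5
Step 2: cell (1,1) = 93/25
Step 3: cell (1,1) = 8331/2000
Step 4: cell (1,1) = 475799/120000
Full grid after step 4:
  17201/4800 7969/2000 75481/18000 95777/21600
  362567/96000 475799/120000 795811/180000 1881779/432000
  18601/4800 153317/36000 472511/108000 294031/64800

Answer: 475799/120000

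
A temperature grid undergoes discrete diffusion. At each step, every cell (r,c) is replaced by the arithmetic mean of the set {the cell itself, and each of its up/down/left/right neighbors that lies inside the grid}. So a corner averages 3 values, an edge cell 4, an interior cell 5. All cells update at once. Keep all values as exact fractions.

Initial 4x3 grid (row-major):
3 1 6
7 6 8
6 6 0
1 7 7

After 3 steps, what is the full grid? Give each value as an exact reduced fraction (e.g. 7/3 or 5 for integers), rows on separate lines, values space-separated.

Answer: 5003/1080 8389/1800 3467/720
17453/3600 29953/6000 11927/2400
9079/1800 7547/1500 36841/7200
2147/432 72517/14400 1075/216

Derivation:
After step 1:
  11/3 4 5
  11/2 28/5 5
  5 5 21/4
  14/3 21/4 14/3
After step 2:
  79/18 137/30 14/3
  593/120 251/50 417/80
  121/24 261/50 239/48
  179/36 235/48 91/18
After step 3:
  5003/1080 8389/1800 3467/720
  17453/3600 29953/6000 11927/2400
  9079/1800 7547/1500 36841/7200
  2147/432 72517/14400 1075/216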